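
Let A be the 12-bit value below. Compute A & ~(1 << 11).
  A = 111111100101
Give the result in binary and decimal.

Mask = ~(1 << 11) = 011111111111
Bit 11 of A is 1, so AND-ing with the mask clears it to 0.
  111111100101
& 011111111111
--------------
  011111100101

Answer: 011111100101 (2021)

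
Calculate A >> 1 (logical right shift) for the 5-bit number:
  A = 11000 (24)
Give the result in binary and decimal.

Logical shift right by 1: drop the bottom 1 bit(s), prepend 1 zero(s) on the left.
  11000  ->  keep [1100], discard [0], prepend 0
= 01100

Answer: 01100 (12)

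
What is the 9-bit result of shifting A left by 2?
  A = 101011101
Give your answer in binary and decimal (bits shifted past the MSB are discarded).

Shift left by 2: drop the top 2 bit(s), append 2 zero(s) on the right.
  101011101  ->  discard [10], keep [1011101], append 00
= 101110100

Answer: 101110100 (372)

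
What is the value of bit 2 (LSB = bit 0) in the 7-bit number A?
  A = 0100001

Bit 2 is the 3rd from the right.
  0100001
      ^
That bit is 0.

Answer: 0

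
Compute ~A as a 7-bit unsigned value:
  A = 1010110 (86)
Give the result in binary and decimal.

Flip each bit (0->1, 1->0):
  1010110
  0101001

Answer: 0101001 (41)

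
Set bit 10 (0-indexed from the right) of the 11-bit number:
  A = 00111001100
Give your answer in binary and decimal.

Mask = 1 << 10 = 10000000000
Bit 10 of A is 0, so OR-ing with the mask flips it to 1.
  00111001100
| 10000000000
-------------
  10111001100

Answer: 10111001100 (1484)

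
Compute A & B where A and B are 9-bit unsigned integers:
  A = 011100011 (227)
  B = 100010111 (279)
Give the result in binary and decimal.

Apply & to each column (1 only where both bits are 1):
  011100011
& 100010111
-----------
  000000011

Answer: 000000011 (3)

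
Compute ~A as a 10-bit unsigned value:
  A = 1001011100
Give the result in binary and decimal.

Flip each bit (0->1, 1->0):
  1001011100
  0110100011

Answer: 0110100011 (419)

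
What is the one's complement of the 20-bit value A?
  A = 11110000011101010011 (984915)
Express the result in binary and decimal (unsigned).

Flip each bit (0->1, 1->0):
  11110000011101010011
  00001111100010101100

Answer: 00001111100010101100 (63660)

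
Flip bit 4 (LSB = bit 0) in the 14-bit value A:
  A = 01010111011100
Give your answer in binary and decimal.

Mask = 1 << 4 = 00000000010000
Bit 4 of A is 1; XOR with the mask flips it to 0.
  01010111011100
^ 00000000010000
----------------
  01010111001100

Answer: 01010111001100 (5580)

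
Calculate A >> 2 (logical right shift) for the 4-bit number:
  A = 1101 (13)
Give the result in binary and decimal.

Logical shift right by 2: drop the bottom 2 bit(s), prepend 2 zero(s) on the left.
  1101  ->  keep [11], discard [01], prepend 00
= 0011

Answer: 0011 (3)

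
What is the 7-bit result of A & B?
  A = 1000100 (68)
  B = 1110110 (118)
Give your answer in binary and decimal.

Apply & to each column (1 only where both bits are 1):
  1000100
& 1110110
---------
  1000100

Answer: 1000100 (68)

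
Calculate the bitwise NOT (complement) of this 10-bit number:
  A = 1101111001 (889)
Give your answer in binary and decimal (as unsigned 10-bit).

Flip each bit (0->1, 1->0):
  1101111001
  0010000110

Answer: 0010000110 (134)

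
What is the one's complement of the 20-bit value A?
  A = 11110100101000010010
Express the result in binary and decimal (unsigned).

Flip each bit (0->1, 1->0):
  11110100101000010010
  00001011010111101101

Answer: 00001011010111101101 (46573)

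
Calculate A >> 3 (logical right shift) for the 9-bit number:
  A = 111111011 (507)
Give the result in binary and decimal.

Logical shift right by 3: drop the bottom 3 bit(s), prepend 3 zero(s) on the left.
  111111011  ->  keep [111111], discard [011], prepend 000
= 000111111

Answer: 000111111 (63)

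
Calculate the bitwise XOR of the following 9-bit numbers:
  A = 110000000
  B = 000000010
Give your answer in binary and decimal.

Apply ^ to each column (1 where bits differ):
  110000000
^ 000000010
-----------
  110000010

Answer: 110000010 (386)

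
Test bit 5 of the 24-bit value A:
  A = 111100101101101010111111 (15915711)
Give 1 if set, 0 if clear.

Bit 5 is the 6th from the right.
  111100101101101010111111
                    ^
That bit is 1.

Answer: 1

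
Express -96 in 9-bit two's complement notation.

1. Binary of +96:  001100000
2. Invert bits:     110011111
3. Add 1:           110100000

Answer: 110100000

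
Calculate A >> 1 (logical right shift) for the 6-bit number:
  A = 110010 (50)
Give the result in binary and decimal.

Logical shift right by 1: drop the bottom 1 bit(s), prepend 1 zero(s) on the left.
  110010  ->  keep [11001], discard [0], prepend 0
= 011001

Answer: 011001 (25)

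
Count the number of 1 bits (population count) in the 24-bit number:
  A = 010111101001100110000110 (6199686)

010111101001100110000110
1-bits at positions (from bit 0 = LSB): 1, 2, 7, 8, 11, 12, 15, 17, 18, 19, 20, 22
Count = 12

Answer: 12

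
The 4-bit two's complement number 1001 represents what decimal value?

MSB is 1, so the value is negative. Find the magnitude:
1. Invert bits:  0110
2. Add 1:        0111  = 7
3. Apply sign:   -7

Answer: -7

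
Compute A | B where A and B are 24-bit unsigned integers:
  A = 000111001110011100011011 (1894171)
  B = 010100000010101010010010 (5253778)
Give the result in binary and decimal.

Apply | to each column (1 where either bit is 1):
  000111001110011100011011
| 010100000010101010010010
--------------------------
  010111001110111110011011

Answer: 010111001110111110011011 (6090651)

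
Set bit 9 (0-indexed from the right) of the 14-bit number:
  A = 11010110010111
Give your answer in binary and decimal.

Mask = 1 << 9 = 00001000000000
Bit 9 of A is 0, so OR-ing with the mask flips it to 1.
  11010110010111
| 00001000000000
----------------
  11011110010111

Answer: 11011110010111 (14231)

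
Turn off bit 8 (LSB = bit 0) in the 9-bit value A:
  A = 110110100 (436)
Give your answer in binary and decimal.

Mask = ~(1 << 8) = 011111111
Bit 8 of A is 1, so AND-ing with the mask clears it to 0.
  110110100
& 011111111
-----------
  010110100

Answer: 010110100 (180)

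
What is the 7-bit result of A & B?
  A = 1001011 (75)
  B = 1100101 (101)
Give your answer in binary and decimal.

Apply & to each column (1 only where both bits are 1):
  1001011
& 1100101
---------
  1000001

Answer: 1000001 (65)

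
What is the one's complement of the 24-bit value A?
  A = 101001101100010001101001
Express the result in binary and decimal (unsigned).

Flip each bit (0->1, 1->0):
  101001101100010001101001
  010110010011101110010110

Answer: 010110010011101110010110 (5847958)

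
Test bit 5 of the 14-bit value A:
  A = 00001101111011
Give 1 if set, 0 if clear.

Bit 5 is the 6th from the right.
  00001101111011
          ^
That bit is 1.

Answer: 1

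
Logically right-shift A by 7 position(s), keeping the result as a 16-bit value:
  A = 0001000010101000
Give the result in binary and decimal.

Logical shift right by 7: drop the bottom 7 bit(s), prepend 7 zero(s) on the left.
  0001000010101000  ->  keep [000100001], discard [0101000], prepend 0000000
= 0000000000100001

Answer: 0000000000100001 (33)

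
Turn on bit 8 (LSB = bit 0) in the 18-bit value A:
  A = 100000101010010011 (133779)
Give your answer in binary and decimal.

Mask = 1 << 8 = 000000000100000000
Bit 8 of A is 0, so OR-ing with the mask flips it to 1.
  100000101010010011
| 000000000100000000
--------------------
  100000101110010011

Answer: 100000101110010011 (134035)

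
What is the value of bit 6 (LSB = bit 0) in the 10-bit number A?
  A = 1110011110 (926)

Bit 6 is the 7th from the right.
  1110011110
     ^
That bit is 0.

Answer: 0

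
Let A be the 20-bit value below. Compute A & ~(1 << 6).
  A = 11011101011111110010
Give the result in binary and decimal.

Mask = ~(1 << 6) = 11111111111110111111
Bit 6 of A is 1, so AND-ing with the mask clears it to 0.
  11011101011111110010
& 11111111111110111111
----------------------
  11011101011110110010

Answer: 11011101011110110010 (907186)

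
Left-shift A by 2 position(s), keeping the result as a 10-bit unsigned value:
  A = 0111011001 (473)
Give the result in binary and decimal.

Shift left by 2: drop the top 2 bit(s), append 2 zero(s) on the right.
  0111011001  ->  discard [01], keep [11011001], append 00
= 1101100100

Answer: 1101100100 (868)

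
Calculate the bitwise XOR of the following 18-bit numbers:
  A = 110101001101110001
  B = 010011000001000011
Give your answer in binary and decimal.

Apply ^ to each column (1 where bits differ):
  110101001101110001
^ 010011000001000011
--------------------
  100110001100110010

Answer: 100110001100110010 (156466)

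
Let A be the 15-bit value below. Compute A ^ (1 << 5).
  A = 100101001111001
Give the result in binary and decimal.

Mask = 1 << 5 = 000000000100000
Bit 5 of A is 1; XOR with the mask flips it to 0.
  100101001111001
^ 000000000100000
-----------------
  100101001011001

Answer: 100101001011001 (19033)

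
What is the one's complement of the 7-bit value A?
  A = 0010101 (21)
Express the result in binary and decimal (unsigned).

Flip each bit (0->1, 1->0):
  0010101
  1101010

Answer: 1101010 (106)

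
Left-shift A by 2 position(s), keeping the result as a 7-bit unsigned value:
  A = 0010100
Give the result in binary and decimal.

Shift left by 2: drop the top 2 bit(s), append 2 zero(s) on the right.
  0010100  ->  discard [00], keep [10100], append 00
= 1010000

Answer: 1010000 (80)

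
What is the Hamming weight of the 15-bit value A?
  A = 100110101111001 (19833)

100110101111001
1-bits at positions (from bit 0 = LSB): 0, 3, 4, 5, 6, 8, 10, 11, 14
Count = 9

Answer: 9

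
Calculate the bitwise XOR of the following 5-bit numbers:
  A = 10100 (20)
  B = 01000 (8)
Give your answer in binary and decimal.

Apply ^ to each column (1 where bits differ):
  10100
^ 01000
-------
  11100

Answer: 11100 (28)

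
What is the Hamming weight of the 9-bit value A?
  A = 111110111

111110111
1-bits at positions (from bit 0 = LSB): 0, 1, 2, 4, 5, 6, 7, 8
Count = 8

Answer: 8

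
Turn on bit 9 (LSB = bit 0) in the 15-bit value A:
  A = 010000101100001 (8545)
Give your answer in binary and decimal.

Mask = 1 << 9 = 000001000000000
Bit 9 of A is 0, so OR-ing with the mask flips it to 1.
  010000101100001
| 000001000000000
-----------------
  010001101100001

Answer: 010001101100001 (9057)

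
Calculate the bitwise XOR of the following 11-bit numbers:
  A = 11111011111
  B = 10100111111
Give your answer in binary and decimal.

Apply ^ to each column (1 where bits differ):
  11111011111
^ 10100111111
-------------
  01011100000

Answer: 01011100000 (736)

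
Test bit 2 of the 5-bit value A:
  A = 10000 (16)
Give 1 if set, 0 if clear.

Bit 2 is the 3rd from the right.
  10000
    ^
That bit is 0.

Answer: 0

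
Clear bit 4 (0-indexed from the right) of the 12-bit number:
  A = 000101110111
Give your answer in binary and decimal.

Mask = ~(1 << 4) = 111111101111
Bit 4 of A is 1, so AND-ing with the mask clears it to 0.
  000101110111
& 111111101111
--------------
  000101100111

Answer: 000101100111 (359)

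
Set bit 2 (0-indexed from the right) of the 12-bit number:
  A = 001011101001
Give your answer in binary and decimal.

Mask = 1 << 2 = 000000000100
Bit 2 of A is 0, so OR-ing with the mask flips it to 1.
  001011101001
| 000000000100
--------------
  001011101101

Answer: 001011101101 (749)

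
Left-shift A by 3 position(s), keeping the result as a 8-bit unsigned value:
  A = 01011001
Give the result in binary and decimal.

Shift left by 3: drop the top 3 bit(s), append 3 zero(s) on the right.
  01011001  ->  discard [010], keep [11001], append 000
= 11001000

Answer: 11001000 (200)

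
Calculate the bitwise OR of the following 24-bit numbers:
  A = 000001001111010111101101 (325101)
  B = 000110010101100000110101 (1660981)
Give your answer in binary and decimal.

Apply | to each column (1 where either bit is 1):
  000001001111010111101101
| 000110010101100000110101
--------------------------
  000111011111110111111101

Answer: 000111011111110111111101 (1965565)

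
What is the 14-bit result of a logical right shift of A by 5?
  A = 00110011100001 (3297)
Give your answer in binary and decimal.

Logical shift right by 5: drop the bottom 5 bit(s), prepend 5 zero(s) on the left.
  00110011100001  ->  keep [001100111], discard [00001], prepend 00000
= 00000001100111

Answer: 00000001100111 (103)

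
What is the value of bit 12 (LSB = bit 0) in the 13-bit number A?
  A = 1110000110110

Bit 12 is the 13th from the right.
  1110000110110
  ^
That bit is 1.

Answer: 1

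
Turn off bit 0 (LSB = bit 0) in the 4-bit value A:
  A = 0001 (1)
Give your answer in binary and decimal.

Mask = ~(1 << 0) = 1110
Bit 0 of A is 1, so AND-ing with the mask clears it to 0.
  0001
& 1110
------
  0000

Answer: 0000 (0)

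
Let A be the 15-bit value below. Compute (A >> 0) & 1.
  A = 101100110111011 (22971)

Bit 0 is the 1st from the right.
  101100110111011
                ^
That bit is 1.

Answer: 1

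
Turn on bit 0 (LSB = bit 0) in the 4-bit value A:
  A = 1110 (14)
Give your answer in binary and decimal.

Mask = 1 << 0 = 0001
Bit 0 of A is 0, so OR-ing with the mask flips it to 1.
  1110
| 0001
------
  1111

Answer: 1111 (15)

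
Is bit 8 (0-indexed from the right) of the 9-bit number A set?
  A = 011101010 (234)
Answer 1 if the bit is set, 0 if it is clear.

Bit 8 is the 9th from the right.
  011101010
  ^
That bit is 0.

Answer: 0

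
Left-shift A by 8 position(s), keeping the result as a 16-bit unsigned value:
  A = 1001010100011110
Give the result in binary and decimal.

Shift left by 8: drop the top 8 bit(s), append 8 zero(s) on the right.
  1001010100011110  ->  discard [10010101], keep [00011110], append 00000000
= 0001111000000000

Answer: 0001111000000000 (7680)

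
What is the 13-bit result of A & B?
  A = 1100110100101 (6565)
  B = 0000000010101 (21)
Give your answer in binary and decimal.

Apply & to each column (1 only where both bits are 1):
  1100110100101
& 0000000010101
---------------
  0000000000101

Answer: 0000000000101 (5)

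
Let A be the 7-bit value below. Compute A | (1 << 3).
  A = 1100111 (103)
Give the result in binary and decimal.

Mask = 1 << 3 = 0001000
Bit 3 of A is 0, so OR-ing with the mask flips it to 1.
  1100111
| 0001000
---------
  1101111

Answer: 1101111 (111)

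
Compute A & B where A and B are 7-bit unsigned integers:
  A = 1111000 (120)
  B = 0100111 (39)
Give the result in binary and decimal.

Apply & to each column (1 only where both bits are 1):
  1111000
& 0100111
---------
  0100000

Answer: 0100000 (32)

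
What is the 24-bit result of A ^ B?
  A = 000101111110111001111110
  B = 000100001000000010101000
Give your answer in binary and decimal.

Apply ^ to each column (1 where bits differ):
  000101111110111001111110
^ 000100001000000010101000
--------------------------
  000001110110111011010110

Answer: 000001110110111011010110 (487126)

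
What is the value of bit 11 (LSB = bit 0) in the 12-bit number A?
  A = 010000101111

Bit 11 is the 12th from the right.
  010000101111
  ^
That bit is 0.

Answer: 0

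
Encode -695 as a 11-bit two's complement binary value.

1. Binary of +695:  01010110111
2. Invert bits:     10101001000
3. Add 1:           10101001001

Answer: 10101001001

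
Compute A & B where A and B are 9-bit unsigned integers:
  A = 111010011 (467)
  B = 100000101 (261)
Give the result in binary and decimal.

Apply & to each column (1 only where both bits are 1):
  111010011
& 100000101
-----------
  100000001

Answer: 100000001 (257)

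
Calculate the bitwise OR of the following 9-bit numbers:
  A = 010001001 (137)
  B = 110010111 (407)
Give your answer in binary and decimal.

Apply | to each column (1 where either bit is 1):
  010001001
| 110010111
-----------
  110011111

Answer: 110011111 (415)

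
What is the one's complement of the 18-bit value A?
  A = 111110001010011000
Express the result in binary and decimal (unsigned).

Flip each bit (0->1, 1->0):
  111110001010011000
  000001110101100111

Answer: 000001110101100111 (7527)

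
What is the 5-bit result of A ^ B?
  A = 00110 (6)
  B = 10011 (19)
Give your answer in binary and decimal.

Apply ^ to each column (1 where bits differ):
  00110
^ 10011
-------
  10101

Answer: 10101 (21)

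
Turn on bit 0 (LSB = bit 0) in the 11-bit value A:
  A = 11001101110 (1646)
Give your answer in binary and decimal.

Mask = 1 << 0 = 00000000001
Bit 0 of A is 0, so OR-ing with the mask flips it to 1.
  11001101110
| 00000000001
-------------
  11001101111

Answer: 11001101111 (1647)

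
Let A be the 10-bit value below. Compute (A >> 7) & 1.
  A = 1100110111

Bit 7 is the 8th from the right.
  1100110111
    ^
That bit is 0.

Answer: 0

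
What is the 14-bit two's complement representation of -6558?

1. Binary of +6558:  01100110011110
2. Invert bits:     10011001100001
3. Add 1:           10011001100010

Answer: 10011001100010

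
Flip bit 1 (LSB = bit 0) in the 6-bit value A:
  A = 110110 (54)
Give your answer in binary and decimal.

Mask = 1 << 1 = 000010
Bit 1 of A is 1; XOR with the mask flips it to 0.
  110110
^ 000010
--------
  110100

Answer: 110100 (52)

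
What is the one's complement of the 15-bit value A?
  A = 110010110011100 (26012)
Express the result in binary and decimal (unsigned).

Flip each bit (0->1, 1->0):
  110010110011100
  001101001100011

Answer: 001101001100011 (6755)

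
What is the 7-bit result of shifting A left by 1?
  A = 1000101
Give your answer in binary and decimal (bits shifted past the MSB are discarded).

Shift left by 1: drop the top 1 bit(s), append 1 zero(s) on the right.
  1000101  ->  discard [1], keep [000101], append 0
= 0001010

Answer: 0001010 (10)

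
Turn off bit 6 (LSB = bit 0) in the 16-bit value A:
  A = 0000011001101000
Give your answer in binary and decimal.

Mask = ~(1 << 6) = 1111111110111111
Bit 6 of A is 1, so AND-ing with the mask clears it to 0.
  0000011001101000
& 1111111110111111
------------------
  0000011000101000

Answer: 0000011000101000 (1576)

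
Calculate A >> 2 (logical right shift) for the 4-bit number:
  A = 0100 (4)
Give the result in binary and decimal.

Logical shift right by 2: drop the bottom 2 bit(s), prepend 2 zero(s) on the left.
  0100  ->  keep [01], discard [00], prepend 00
= 0001

Answer: 0001 (1)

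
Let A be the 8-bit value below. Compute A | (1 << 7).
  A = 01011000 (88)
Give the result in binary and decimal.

Mask = 1 << 7 = 10000000
Bit 7 of A is 0, so OR-ing with the mask flips it to 1.
  01011000
| 10000000
----------
  11011000

Answer: 11011000 (216)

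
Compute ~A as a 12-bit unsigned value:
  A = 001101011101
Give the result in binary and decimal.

Flip each bit (0->1, 1->0):
  001101011101
  110010100010

Answer: 110010100010 (3234)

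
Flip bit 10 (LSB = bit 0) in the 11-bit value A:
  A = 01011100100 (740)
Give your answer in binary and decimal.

Mask = 1 << 10 = 10000000000
Bit 10 of A is 0; XOR with the mask flips it to 1.
  01011100100
^ 10000000000
-------------
  11011100100

Answer: 11011100100 (1764)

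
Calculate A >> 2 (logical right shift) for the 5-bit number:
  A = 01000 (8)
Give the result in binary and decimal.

Logical shift right by 2: drop the bottom 2 bit(s), prepend 2 zero(s) on the left.
  01000  ->  keep [010], discard [00], prepend 00
= 00010

Answer: 00010 (2)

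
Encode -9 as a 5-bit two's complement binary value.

1. Binary of +9:  01001
2. Invert bits:     10110
3. Add 1:           10111

Answer: 10111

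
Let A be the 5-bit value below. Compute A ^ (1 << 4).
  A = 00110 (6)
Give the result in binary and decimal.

Mask = 1 << 4 = 10000
Bit 4 of A is 0; XOR with the mask flips it to 1.
  00110
^ 10000
-------
  10110

Answer: 10110 (22)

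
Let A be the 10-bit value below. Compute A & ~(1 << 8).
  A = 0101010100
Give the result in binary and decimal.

Mask = ~(1 << 8) = 1011111111
Bit 8 of A is 1, so AND-ing with the mask clears it to 0.
  0101010100
& 1011111111
------------
  0001010100

Answer: 0001010100 (84)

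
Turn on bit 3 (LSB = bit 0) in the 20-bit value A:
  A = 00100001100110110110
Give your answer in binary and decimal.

Mask = 1 << 3 = 00000000000000001000
Bit 3 of A is 0, so OR-ing with the mask flips it to 1.
  00100001100110110110
| 00000000000000001000
----------------------
  00100001100110111110

Answer: 00100001100110111110 (137662)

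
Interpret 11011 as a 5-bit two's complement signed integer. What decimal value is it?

MSB is 1, so the value is negative. Find the magnitude:
1. Invert bits:  00100
2. Add 1:        00101  = 5
3. Apply sign:   -5

Answer: -5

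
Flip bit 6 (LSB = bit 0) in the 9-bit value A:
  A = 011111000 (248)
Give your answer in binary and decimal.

Mask = 1 << 6 = 001000000
Bit 6 of A is 1; XOR with the mask flips it to 0.
  011111000
^ 001000000
-----------
  010111000

Answer: 010111000 (184)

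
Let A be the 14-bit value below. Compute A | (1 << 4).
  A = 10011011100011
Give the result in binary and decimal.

Mask = 1 << 4 = 00000000010000
Bit 4 of A is 0, so OR-ing with the mask flips it to 1.
  10011011100011
| 00000000010000
----------------
  10011011110011

Answer: 10011011110011 (9971)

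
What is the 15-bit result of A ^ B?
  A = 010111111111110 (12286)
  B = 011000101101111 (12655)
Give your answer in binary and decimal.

Apply ^ to each column (1 where bits differ):
  010111111111110
^ 011000101101111
-----------------
  001111010010001

Answer: 001111010010001 (7825)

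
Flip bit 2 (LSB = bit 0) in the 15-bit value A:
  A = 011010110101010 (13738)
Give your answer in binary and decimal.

Mask = 1 << 2 = 000000000000100
Bit 2 of A is 0; XOR with the mask flips it to 1.
  011010110101010
^ 000000000000100
-----------------
  011010110101110

Answer: 011010110101110 (13742)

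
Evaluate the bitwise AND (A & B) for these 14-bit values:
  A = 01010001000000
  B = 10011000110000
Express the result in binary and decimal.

Apply & to each column (1 only where both bits are 1):
  01010001000000
& 10011000110000
----------------
  00010000000000

Answer: 00010000000000 (1024)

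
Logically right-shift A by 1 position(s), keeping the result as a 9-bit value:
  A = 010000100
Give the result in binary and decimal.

Logical shift right by 1: drop the bottom 1 bit(s), prepend 1 zero(s) on the left.
  010000100  ->  keep [01000010], discard [0], prepend 0
= 001000010

Answer: 001000010 (66)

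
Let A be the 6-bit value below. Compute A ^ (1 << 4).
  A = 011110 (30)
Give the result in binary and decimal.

Mask = 1 << 4 = 010000
Bit 4 of A is 1; XOR with the mask flips it to 0.
  011110
^ 010000
--------
  001110

Answer: 001110 (14)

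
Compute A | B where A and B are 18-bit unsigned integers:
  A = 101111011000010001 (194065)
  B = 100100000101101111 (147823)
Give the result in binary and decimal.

Apply | to each column (1 where either bit is 1):
  101111011000010001
| 100100000101101111
--------------------
  101111011101111111

Answer: 101111011101111111 (194431)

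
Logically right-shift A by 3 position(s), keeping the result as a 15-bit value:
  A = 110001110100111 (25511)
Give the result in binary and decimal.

Logical shift right by 3: drop the bottom 3 bit(s), prepend 3 zero(s) on the left.
  110001110100111  ->  keep [110001110100], discard [111], prepend 000
= 000110001110100

Answer: 000110001110100 (3188)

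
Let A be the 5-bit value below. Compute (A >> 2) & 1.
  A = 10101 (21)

Bit 2 is the 3rd from the right.
  10101
    ^
That bit is 1.

Answer: 1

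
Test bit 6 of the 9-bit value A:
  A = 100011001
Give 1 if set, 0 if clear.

Bit 6 is the 7th from the right.
  100011001
    ^
That bit is 0.

Answer: 0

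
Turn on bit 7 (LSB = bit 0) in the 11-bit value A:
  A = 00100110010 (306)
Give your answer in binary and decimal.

Mask = 1 << 7 = 00010000000
Bit 7 of A is 0, so OR-ing with the mask flips it to 1.
  00100110010
| 00010000000
-------------
  00110110010

Answer: 00110110010 (434)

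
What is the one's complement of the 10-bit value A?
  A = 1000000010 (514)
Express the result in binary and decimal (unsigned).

Flip each bit (0->1, 1->0):
  1000000010
  0111111101

Answer: 0111111101 (509)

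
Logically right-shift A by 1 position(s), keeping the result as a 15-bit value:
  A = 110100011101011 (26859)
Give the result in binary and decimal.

Logical shift right by 1: drop the bottom 1 bit(s), prepend 1 zero(s) on the left.
  110100011101011  ->  keep [11010001110101], discard [1], prepend 0
= 011010001110101

Answer: 011010001110101 (13429)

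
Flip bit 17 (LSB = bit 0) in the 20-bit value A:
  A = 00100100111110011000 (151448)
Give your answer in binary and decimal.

Mask = 1 << 17 = 00100000000000000000
Bit 17 of A is 1; XOR with the mask flips it to 0.
  00100100111110011000
^ 00100000000000000000
----------------------
  00000100111110011000

Answer: 00000100111110011000 (20376)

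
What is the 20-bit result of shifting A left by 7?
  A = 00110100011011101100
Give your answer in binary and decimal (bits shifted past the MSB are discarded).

Shift left by 7: drop the top 7 bit(s), append 7 zero(s) on the right.
  00110100011011101100  ->  discard [0011010], keep [0011011101100], append 0000000
= 00110111011000000000

Answer: 00110111011000000000 (226816)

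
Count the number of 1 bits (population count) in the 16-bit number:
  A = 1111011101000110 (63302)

1111011101000110
1-bits at positions (from bit 0 = LSB): 1, 2, 6, 8, 9, 10, 12, 13, 14, 15
Count = 10

Answer: 10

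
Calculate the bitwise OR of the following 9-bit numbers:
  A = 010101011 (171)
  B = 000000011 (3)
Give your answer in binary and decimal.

Apply | to each column (1 where either bit is 1):
  010101011
| 000000011
-----------
  010101011

Answer: 010101011 (171)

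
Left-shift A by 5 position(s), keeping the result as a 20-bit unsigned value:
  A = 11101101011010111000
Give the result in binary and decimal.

Shift left by 5: drop the top 5 bit(s), append 5 zero(s) on the right.
  11101101011010111000  ->  discard [11101], keep [101011010111000], append 00000
= 10101101011100000000

Answer: 10101101011100000000 (710400)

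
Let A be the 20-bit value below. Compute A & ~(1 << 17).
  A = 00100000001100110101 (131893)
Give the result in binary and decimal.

Mask = ~(1 << 17) = 11011111111111111111
Bit 17 of A is 1, so AND-ing with the mask clears it to 0.
  00100000001100110101
& 11011111111111111111
----------------------
  00000000001100110101

Answer: 00000000001100110101 (821)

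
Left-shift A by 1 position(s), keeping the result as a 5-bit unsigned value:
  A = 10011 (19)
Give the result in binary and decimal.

Shift left by 1: drop the top 1 bit(s), append 1 zero(s) on the right.
  10011  ->  discard [1], keep [0011], append 0
= 00110

Answer: 00110 (6)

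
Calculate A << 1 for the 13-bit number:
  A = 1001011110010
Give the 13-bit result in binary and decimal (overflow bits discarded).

Shift left by 1: drop the top 1 bit(s), append 1 zero(s) on the right.
  1001011110010  ->  discard [1], keep [001011110010], append 0
= 0010111100100

Answer: 0010111100100 (1508)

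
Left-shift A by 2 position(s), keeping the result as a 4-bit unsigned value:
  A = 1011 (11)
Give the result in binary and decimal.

Shift left by 2: drop the top 2 bit(s), append 2 zero(s) on the right.
  1011  ->  discard [10], keep [11], append 00
= 1100

Answer: 1100 (12)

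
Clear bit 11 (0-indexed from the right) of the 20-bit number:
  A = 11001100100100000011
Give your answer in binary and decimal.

Mask = ~(1 << 11) = 11111111011111111111
Bit 11 of A is 1, so AND-ing with the mask clears it to 0.
  11001100100100000011
& 11111111011111111111
----------------------
  11001100000100000011

Answer: 11001100000100000011 (835843)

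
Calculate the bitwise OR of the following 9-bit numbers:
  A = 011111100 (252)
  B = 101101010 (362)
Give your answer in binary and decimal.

Apply | to each column (1 where either bit is 1):
  011111100
| 101101010
-----------
  111111110

Answer: 111111110 (510)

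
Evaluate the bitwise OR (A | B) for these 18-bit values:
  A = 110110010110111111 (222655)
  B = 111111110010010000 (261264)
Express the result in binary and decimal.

Apply | to each column (1 where either bit is 1):
  110110010110111111
| 111111110010010000
--------------------
  111111110110111111

Answer: 111111110110111111 (261567)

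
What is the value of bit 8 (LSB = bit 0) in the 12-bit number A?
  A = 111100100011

Bit 8 is the 9th from the right.
  111100100011
     ^
That bit is 1.

Answer: 1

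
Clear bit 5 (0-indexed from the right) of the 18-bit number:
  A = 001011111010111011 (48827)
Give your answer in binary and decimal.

Mask = ~(1 << 5) = 111111111111011111
Bit 5 of A is 1, so AND-ing with the mask clears it to 0.
  001011111010111011
& 111111111111011111
--------------------
  001011111010011011

Answer: 001011111010011011 (48795)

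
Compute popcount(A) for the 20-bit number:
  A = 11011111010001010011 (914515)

11011111010001010011
1-bits at positions (from bit 0 = LSB): 0, 1, 4, 6, 10, 12, 13, 14, 15, 16, 18, 19
Count = 12

Answer: 12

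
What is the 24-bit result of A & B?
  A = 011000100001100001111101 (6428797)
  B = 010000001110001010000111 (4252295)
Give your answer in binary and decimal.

Apply & to each column (1 only where both bits are 1):
  011000100001100001111101
& 010000001110001010000111
--------------------------
  010000000000000000000101

Answer: 010000000000000000000101 (4194309)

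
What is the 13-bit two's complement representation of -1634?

1. Binary of +1634:  0011001100010
2. Invert bits:     1100110011101
3. Add 1:           1100110011110

Answer: 1100110011110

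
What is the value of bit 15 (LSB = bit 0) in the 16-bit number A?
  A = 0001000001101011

Bit 15 is the 16th from the right.
  0001000001101011
  ^
That bit is 0.

Answer: 0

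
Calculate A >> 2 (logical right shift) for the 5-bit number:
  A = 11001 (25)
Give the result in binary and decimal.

Logical shift right by 2: drop the bottom 2 bit(s), prepend 2 zero(s) on the left.
  11001  ->  keep [110], discard [01], prepend 00
= 00110

Answer: 00110 (6)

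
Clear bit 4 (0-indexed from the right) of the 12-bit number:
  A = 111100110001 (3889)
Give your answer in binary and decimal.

Mask = ~(1 << 4) = 111111101111
Bit 4 of A is 1, so AND-ing with the mask clears it to 0.
  111100110001
& 111111101111
--------------
  111100100001

Answer: 111100100001 (3873)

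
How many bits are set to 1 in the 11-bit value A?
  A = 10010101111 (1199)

10010101111
1-bits at positions (from bit 0 = LSB): 0, 1, 2, 3, 5, 7, 10
Count = 7

Answer: 7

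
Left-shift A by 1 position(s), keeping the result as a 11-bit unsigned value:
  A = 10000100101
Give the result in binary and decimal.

Shift left by 1: drop the top 1 bit(s), append 1 zero(s) on the right.
  10000100101  ->  discard [1], keep [0000100101], append 0
= 00001001010

Answer: 00001001010 (74)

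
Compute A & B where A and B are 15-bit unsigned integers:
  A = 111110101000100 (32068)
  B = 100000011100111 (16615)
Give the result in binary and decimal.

Apply & to each column (1 only where both bits are 1):
  111110101000100
& 100000011100111
-----------------
  100000001000100

Answer: 100000001000100 (16452)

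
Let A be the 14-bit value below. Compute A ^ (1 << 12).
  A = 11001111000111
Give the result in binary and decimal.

Mask = 1 << 12 = 01000000000000
Bit 12 of A is 1; XOR with the mask flips it to 0.
  11001111000111
^ 01000000000000
----------------
  10001111000111

Answer: 10001111000111 (9159)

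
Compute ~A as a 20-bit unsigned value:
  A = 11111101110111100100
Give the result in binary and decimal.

Flip each bit (0->1, 1->0):
  11111101110111100100
  00000010001000011011

Answer: 00000010001000011011 (8731)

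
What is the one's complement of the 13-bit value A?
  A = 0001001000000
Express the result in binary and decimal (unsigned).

Flip each bit (0->1, 1->0):
  0001001000000
  1110110111111

Answer: 1110110111111 (7615)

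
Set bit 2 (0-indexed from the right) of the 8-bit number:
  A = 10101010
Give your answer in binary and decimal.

Mask = 1 << 2 = 00000100
Bit 2 of A is 0, so OR-ing with the mask flips it to 1.
  10101010
| 00000100
----------
  10101110

Answer: 10101110 (174)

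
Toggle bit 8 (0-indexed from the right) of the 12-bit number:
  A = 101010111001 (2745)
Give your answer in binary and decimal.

Mask = 1 << 8 = 000100000000
Bit 8 of A is 0; XOR with the mask flips it to 1.
  101010111001
^ 000100000000
--------------
  101110111001

Answer: 101110111001 (3001)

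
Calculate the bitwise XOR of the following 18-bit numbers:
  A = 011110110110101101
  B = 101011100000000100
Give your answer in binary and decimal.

Apply ^ to each column (1 where bits differ):
  011110110110101101
^ 101011100000000100
--------------------
  110101010110101001

Answer: 110101010110101001 (218537)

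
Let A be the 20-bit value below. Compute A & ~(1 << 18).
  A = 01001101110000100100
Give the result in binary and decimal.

Mask = ~(1 << 18) = 10111111111111111111
Bit 18 of A is 1, so AND-ing with the mask clears it to 0.
  01001101110000100100
& 10111111111111111111
----------------------
  00001101110000100100

Answer: 00001101110000100100 (56356)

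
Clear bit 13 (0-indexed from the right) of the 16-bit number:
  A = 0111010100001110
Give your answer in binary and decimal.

Mask = ~(1 << 13) = 1101111111111111
Bit 13 of A is 1, so AND-ing with the mask clears it to 0.
  0111010100001110
& 1101111111111111
------------------
  0101010100001110

Answer: 0101010100001110 (21774)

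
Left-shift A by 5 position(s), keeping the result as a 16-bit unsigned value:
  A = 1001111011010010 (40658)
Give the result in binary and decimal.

Shift left by 5: drop the top 5 bit(s), append 5 zero(s) on the right.
  1001111011010010  ->  discard [10011], keep [11011010010], append 00000
= 1101101001000000

Answer: 1101101001000000 (55872)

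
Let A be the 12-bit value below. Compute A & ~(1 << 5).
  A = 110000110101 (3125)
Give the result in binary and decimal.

Mask = ~(1 << 5) = 111111011111
Bit 5 of A is 1, so AND-ing with the mask clears it to 0.
  110000110101
& 111111011111
--------------
  110000010101

Answer: 110000010101 (3093)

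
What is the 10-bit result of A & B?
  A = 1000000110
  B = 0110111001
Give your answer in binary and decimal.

Apply & to each column (1 only where both bits are 1):
  1000000110
& 0110111001
------------
  0000000000

Answer: 0000000000 (0)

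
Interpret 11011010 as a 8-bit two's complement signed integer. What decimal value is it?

MSB is 1, so the value is negative. Find the magnitude:
1. Invert bits:  00100101
2. Add 1:        00100110  = 38
3. Apply sign:   -38

Answer: -38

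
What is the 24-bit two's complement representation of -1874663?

1. Binary of +1874663:  000111001001101011100111
2. Invert bits:     111000110110010100011000
3. Add 1:           111000110110010100011001

Answer: 111000110110010100011001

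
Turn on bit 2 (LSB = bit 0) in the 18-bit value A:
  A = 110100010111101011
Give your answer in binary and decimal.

Mask = 1 << 2 = 000000000000000100
Bit 2 of A is 0, so OR-ing with the mask flips it to 1.
  110100010111101011
| 000000000000000100
--------------------
  110100010111101111

Answer: 110100010111101111 (214511)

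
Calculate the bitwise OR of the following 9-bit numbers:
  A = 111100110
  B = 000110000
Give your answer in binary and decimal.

Apply | to each column (1 where either bit is 1):
  111100110
| 000110000
-----------
  111110110

Answer: 111110110 (502)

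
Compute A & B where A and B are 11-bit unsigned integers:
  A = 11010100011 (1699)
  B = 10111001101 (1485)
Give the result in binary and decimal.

Apply & to each column (1 only where both bits are 1):
  11010100011
& 10111001101
-------------
  10010000001

Answer: 10010000001 (1153)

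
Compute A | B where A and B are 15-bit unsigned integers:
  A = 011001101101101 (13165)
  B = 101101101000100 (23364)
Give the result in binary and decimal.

Apply | to each column (1 where either bit is 1):
  011001101101101
| 101101101000100
-----------------
  111101101101101

Answer: 111101101101101 (31597)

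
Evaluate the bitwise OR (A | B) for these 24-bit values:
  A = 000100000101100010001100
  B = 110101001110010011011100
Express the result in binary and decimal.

Apply | to each column (1 where either bit is 1):
  000100000101100010001100
| 110101001110010011011100
--------------------------
  110101001111110011011100

Answer: 110101001111110011011100 (13958364)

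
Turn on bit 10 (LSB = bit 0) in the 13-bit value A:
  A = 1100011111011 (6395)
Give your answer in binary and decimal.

Mask = 1 << 10 = 0010000000000
Bit 10 of A is 0, so OR-ing with the mask flips it to 1.
  1100011111011
| 0010000000000
---------------
  1110011111011

Answer: 1110011111011 (7419)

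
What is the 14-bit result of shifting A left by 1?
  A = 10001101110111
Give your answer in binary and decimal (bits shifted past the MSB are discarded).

Shift left by 1: drop the top 1 bit(s), append 1 zero(s) on the right.
  10001101110111  ->  discard [1], keep [0001101110111], append 0
= 00011011101110

Answer: 00011011101110 (1774)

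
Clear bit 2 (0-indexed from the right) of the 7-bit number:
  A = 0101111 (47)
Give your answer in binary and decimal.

Mask = ~(1 << 2) = 1111011
Bit 2 of A is 1, so AND-ing with the mask clears it to 0.
  0101111
& 1111011
---------
  0101011

Answer: 0101011 (43)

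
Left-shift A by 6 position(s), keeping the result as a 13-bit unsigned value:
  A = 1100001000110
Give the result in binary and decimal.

Shift left by 6: drop the top 6 bit(s), append 6 zero(s) on the right.
  1100001000110  ->  discard [110000], keep [1000110], append 000000
= 1000110000000

Answer: 1000110000000 (4480)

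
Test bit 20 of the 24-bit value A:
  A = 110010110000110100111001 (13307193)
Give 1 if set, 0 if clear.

Bit 20 is the 21st from the right.
  110010110000110100111001
     ^
That bit is 0.

Answer: 0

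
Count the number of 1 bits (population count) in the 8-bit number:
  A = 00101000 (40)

00101000
1-bits at positions (from bit 0 = LSB): 3, 5
Count = 2

Answer: 2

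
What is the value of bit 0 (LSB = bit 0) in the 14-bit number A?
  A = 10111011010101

Bit 0 is the 1st from the right.
  10111011010101
               ^
That bit is 1.

Answer: 1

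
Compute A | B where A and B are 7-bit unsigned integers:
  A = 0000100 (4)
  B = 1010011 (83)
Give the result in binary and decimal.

Apply | to each column (1 where either bit is 1):
  0000100
| 1010011
---------
  1010111

Answer: 1010111 (87)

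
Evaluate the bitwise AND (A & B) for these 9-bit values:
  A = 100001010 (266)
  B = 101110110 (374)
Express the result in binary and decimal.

Apply & to each column (1 only where both bits are 1):
  100001010
& 101110110
-----------
  100000010

Answer: 100000010 (258)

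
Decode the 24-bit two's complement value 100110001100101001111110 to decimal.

MSB is 1, so the value is negative. Find the magnitude:
1. Invert bits:  011001110011010110000001
2. Add 1:        011001110011010110000010  = 6763906
3. Apply sign:   -6763906

Answer: -6763906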